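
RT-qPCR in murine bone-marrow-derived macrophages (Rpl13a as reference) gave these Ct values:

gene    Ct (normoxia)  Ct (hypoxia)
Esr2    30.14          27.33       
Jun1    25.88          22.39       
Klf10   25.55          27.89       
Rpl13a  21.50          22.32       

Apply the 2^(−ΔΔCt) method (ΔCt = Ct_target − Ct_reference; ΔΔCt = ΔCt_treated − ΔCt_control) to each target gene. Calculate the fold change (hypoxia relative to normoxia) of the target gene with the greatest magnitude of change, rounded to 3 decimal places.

19.835

Esr2: ΔΔCt = (27.33−22.32) − (30.14−21.50) = 5.01 − 8.64 = -3.63; fold change = 2^3.63 = 12.381
Jun1: ΔΔCt = (22.39−22.32) − (25.88−21.50) = 0.07 − 4.38 = -4.31; fold change = 2^4.31 = 19.835
Klf10: ΔΔCt = (27.89−22.32) − (25.55−21.50) = 5.57 − 4.05 = 1.52; fold change = 2^-1.52 = 0.349
Jun1 has the largest |ΔΔCt| = 4.31.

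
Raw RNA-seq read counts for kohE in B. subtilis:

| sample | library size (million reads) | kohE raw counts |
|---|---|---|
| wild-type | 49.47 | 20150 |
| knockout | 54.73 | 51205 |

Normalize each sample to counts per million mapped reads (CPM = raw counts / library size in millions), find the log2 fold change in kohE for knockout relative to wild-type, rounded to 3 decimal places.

CPM(wild-type) = 20150 / 49.47 = 407.3176
CPM(knockout) = 51205 / 54.73 = 935.5929
Fold change = 935.5929 / 407.3176 = 2.29696
log2(2.29696) = 1.1997

1.200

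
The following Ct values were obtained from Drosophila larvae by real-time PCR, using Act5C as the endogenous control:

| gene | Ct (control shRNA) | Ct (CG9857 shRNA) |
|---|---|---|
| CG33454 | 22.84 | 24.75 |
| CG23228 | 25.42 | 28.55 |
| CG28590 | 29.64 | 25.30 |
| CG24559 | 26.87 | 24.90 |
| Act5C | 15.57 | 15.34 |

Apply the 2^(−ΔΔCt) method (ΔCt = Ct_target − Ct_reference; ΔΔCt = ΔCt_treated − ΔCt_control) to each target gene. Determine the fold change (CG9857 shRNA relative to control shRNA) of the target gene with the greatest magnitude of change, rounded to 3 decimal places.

CG33454: ΔΔCt = (24.75−15.34) − (22.84−15.57) = 9.41 − 7.27 = 2.14; fold change = 2^-2.14 = 0.227
CG23228: ΔΔCt = (28.55−15.34) − (25.42−15.57) = 13.21 − 9.85 = 3.36; fold change = 2^-3.36 = 0.097
CG28590: ΔΔCt = (25.30−15.34) − (29.64−15.57) = 9.96 − 14.07 = -4.11; fold change = 2^4.11 = 17.268
CG24559: ΔΔCt = (24.90−15.34) − (26.87−15.57) = 9.56 − 11.30 = -1.74; fold change = 2^1.74 = 3.340
CG28590 has the largest |ΔΔCt| = 4.11.

17.268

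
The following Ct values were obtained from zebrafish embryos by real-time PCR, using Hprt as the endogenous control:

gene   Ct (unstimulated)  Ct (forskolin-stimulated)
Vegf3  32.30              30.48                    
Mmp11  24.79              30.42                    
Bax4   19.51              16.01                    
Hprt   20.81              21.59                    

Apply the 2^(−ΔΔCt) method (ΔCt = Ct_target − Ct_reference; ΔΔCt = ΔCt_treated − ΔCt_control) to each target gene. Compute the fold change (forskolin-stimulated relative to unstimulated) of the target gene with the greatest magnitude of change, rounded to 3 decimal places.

Vegf3: ΔΔCt = (30.48−21.59) − (32.30−20.81) = 8.89 − 11.49 = -2.60; fold change = 2^2.60 = 6.063
Mmp11: ΔΔCt = (30.42−21.59) − (24.79−20.81) = 8.83 − 3.98 = 4.85; fold change = 2^-4.85 = 0.035
Bax4: ΔΔCt = (16.01−21.59) − (19.51−20.81) = -5.58 − (-1.30) = -4.28; fold change = 2^4.28 = 19.427
Mmp11 has the largest |ΔΔCt| = 4.85.

0.035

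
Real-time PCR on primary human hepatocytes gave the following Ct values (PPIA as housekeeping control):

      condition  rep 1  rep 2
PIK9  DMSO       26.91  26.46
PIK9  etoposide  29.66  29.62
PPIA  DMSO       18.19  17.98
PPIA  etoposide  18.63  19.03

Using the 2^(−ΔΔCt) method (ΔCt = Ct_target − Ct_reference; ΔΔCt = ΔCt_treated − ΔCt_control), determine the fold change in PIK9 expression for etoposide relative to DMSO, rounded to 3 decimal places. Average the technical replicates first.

Mean Ct: PIK9 DMSO 26.685; PIK9 etoposide 29.640; PPIA DMSO 18.085; PPIA etoposide 18.830
ΔCt(DMSO) = 26.685 − 18.085 = 8.600
ΔCt(etoposide) = 29.640 − 18.830 = 10.810
ΔΔCt = 10.810 − 8.600 = 2.210
Fold change = 2^(−2.210) = 0.2161

0.216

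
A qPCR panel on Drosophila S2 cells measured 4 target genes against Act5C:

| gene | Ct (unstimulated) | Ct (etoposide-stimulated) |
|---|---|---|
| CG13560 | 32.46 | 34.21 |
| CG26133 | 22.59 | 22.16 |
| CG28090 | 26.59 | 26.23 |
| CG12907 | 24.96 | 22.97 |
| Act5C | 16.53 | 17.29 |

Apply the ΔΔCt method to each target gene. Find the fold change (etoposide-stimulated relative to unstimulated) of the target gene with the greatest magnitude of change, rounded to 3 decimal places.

CG13560: ΔΔCt = (34.21−17.29) − (32.46−16.53) = 16.92 − 15.93 = 0.99; fold change = 2^-0.99 = 0.503
CG26133: ΔΔCt = (22.16−17.29) − (22.59−16.53) = 4.87 − 6.06 = -1.19; fold change = 2^1.19 = 2.282
CG28090: ΔΔCt = (26.23−17.29) − (26.59−16.53) = 8.94 − 10.06 = -1.12; fold change = 2^1.12 = 2.173
CG12907: ΔΔCt = (22.97−17.29) − (24.96−16.53) = 5.68 − 8.43 = -2.75; fold change = 2^2.75 = 6.727
CG12907 has the largest |ΔΔCt| = 2.75.

6.727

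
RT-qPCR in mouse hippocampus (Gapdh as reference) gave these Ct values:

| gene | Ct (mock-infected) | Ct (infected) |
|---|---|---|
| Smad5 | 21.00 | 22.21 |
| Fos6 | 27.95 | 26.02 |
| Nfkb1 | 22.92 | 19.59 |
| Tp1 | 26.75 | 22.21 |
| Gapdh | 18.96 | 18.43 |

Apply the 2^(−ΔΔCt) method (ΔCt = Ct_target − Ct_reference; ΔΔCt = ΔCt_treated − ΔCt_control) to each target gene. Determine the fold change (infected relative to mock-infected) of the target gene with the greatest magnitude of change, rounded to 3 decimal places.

Smad5: ΔΔCt = (22.21−18.43) − (21.00−18.96) = 3.78 − 2.04 = 1.74; fold change = 2^-1.74 = 0.299
Fos6: ΔΔCt = (26.02−18.43) − (27.95−18.96) = 7.59 − 8.99 = -1.40; fold change = 2^1.40 = 2.639
Nfkb1: ΔΔCt = (19.59−18.43) − (22.92−18.96) = 1.16 − 3.96 = -2.80; fold change = 2^2.80 = 6.964
Tp1: ΔΔCt = (22.21−18.43) − (26.75−18.96) = 3.78 − 7.79 = -4.01; fold change = 2^4.01 = 16.111
Tp1 has the largest |ΔΔCt| = 4.01.

16.111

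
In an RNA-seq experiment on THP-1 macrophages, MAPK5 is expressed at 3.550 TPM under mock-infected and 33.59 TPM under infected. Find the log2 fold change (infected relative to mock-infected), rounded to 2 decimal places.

Fold change = 33.59 / 3.550 = 9.4620
log2(9.4620) = 3.242

3.24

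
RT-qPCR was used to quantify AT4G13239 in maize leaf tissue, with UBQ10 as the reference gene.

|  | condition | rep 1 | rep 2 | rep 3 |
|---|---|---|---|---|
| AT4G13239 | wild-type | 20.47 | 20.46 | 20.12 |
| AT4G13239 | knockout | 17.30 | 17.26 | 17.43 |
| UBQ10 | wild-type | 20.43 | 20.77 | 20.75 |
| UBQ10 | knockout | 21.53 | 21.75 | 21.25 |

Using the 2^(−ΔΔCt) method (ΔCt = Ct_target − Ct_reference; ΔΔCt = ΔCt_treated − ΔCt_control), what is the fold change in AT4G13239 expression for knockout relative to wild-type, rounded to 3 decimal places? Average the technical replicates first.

Mean Ct: AT4G13239 wild-type 20.350; AT4G13239 knockout 17.330; UBQ10 wild-type 20.650; UBQ10 knockout 21.510
ΔCt(wild-type) = 20.350 − 20.650 = -0.300
ΔCt(knockout) = 17.330 − 21.510 = -4.180
ΔΔCt = -4.180 − (-0.300) = -3.880
Fold change = 2^(−(-3.880)) = 2^3.880 = 14.7230

14.723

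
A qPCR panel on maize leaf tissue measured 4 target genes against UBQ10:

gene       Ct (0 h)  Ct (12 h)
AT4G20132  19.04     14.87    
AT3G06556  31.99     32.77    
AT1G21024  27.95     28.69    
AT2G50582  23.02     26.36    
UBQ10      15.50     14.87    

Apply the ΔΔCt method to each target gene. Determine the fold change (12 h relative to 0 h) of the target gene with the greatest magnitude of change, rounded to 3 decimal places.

0.064

AT4G20132: ΔΔCt = (14.87−14.87) − (19.04−15.50) = 0.00 − 3.54 = -3.54; fold change = 2^3.54 = 11.632
AT3G06556: ΔΔCt = (32.77−14.87) − (31.99−15.50) = 17.90 − 16.49 = 1.41; fold change = 2^-1.41 = 0.376
AT1G21024: ΔΔCt = (28.69−14.87) − (27.95−15.50) = 13.82 − 12.45 = 1.37; fold change = 2^-1.37 = 0.387
AT2G50582: ΔΔCt = (26.36−14.87) − (23.02−15.50) = 11.49 − 7.52 = 3.97; fold change = 2^-3.97 = 0.064
AT2G50582 has the largest |ΔΔCt| = 3.97.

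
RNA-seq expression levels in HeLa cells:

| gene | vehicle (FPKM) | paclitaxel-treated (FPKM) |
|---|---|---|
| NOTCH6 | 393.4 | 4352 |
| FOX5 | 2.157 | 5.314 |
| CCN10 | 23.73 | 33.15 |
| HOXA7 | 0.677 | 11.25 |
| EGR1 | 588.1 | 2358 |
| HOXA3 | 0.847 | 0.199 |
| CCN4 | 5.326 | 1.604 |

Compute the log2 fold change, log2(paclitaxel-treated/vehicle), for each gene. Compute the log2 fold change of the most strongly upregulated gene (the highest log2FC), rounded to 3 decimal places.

4.055

log2(4352/393.4) = 3.468  (NOTCH6)
log2(5.314/2.157) = 1.301  (FOX5)
log2(33.15/23.73) = 0.482  (CCN10)
log2(11.25/0.677) = 4.055  (HOXA7)
log2(2358/588.1) = 2.003  (EGR1)
log2(0.199/0.847) = -2.090  (HOXA3)
log2(1.604/5.326) = -1.731  (CCN4)
HOXA7 is most strongly upregulated.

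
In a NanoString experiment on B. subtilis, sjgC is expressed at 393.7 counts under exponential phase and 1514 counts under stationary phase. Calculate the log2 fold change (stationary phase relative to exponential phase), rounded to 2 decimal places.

1.94

Fold change = 1514 / 393.7 = 3.8456
log2(3.8456) = 1.943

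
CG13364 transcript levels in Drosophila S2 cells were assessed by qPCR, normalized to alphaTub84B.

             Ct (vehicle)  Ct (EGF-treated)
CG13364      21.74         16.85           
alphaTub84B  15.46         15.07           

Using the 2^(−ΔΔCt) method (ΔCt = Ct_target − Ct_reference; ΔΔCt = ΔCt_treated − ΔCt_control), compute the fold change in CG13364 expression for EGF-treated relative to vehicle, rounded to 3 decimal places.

ΔCt(vehicle) = 21.740 − 15.460 = 6.280
ΔCt(EGF-treated) = 16.850 − 15.070 = 1.780
ΔΔCt = 1.780 − 6.280 = -4.500
Fold change = 2^(−(-4.500)) = 2^4.500 = 22.6274

22.627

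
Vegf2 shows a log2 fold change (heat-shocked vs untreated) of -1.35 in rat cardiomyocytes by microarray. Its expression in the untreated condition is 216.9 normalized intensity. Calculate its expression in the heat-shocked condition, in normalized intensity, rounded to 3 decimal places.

Fold change = 2^(-1.35) = 0.3923
heat-shocked expression = 216.9 × 0.3923 = 85.088

85.088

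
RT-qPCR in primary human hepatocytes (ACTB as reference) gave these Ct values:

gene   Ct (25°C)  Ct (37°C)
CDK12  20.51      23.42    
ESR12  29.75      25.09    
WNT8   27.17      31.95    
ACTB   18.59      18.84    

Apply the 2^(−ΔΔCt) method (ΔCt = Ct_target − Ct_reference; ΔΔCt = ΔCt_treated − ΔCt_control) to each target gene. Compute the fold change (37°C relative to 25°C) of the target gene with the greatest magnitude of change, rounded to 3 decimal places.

CDK12: ΔΔCt = (23.42−18.84) − (20.51−18.59) = 4.58 − 1.92 = 2.66; fold change = 2^-2.66 = 0.158
ESR12: ΔΔCt = (25.09−18.84) − (29.75−18.59) = 6.25 − 11.16 = -4.91; fold change = 2^4.91 = 30.065
WNT8: ΔΔCt = (31.95−18.84) − (27.17−18.59) = 13.11 − 8.58 = 4.53; fold change = 2^-4.53 = 0.043
ESR12 has the largest |ΔΔCt| = 4.91.

30.065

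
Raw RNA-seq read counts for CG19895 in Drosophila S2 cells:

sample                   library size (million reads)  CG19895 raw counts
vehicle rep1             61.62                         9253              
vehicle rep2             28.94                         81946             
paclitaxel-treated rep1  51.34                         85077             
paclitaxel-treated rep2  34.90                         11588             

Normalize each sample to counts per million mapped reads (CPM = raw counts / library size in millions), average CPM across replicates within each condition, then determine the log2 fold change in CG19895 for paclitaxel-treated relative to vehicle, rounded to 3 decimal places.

-0.584

CPM(vehicle rep1) = 9253 / 61.62 = 150.1623
CPM(vehicle rep2) = 81946 / 28.94 = 2831.5826
CPM(paclitaxel-treated rep1) = 85077 / 51.34 = 1657.1289
CPM(paclitaxel-treated rep2) = 11588 / 34.90 = 332.0344
mean CPM(vehicle) = 1490.8724; mean CPM(paclitaxel-treated) = 994.5817
Fold change = 994.5817 / 1490.8724 = 0.66711
log2(0.66711) = -0.5840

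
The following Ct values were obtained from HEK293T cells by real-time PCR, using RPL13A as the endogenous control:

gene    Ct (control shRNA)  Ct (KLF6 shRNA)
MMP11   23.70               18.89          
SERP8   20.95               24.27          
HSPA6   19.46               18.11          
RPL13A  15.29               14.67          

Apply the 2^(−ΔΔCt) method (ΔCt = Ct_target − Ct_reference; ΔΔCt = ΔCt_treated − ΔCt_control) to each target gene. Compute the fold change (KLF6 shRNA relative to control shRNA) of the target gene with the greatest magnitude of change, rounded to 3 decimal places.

MMP11: ΔΔCt = (18.89−14.67) − (23.70−15.29) = 4.22 − 8.41 = -4.19; fold change = 2^4.19 = 18.252
SERP8: ΔΔCt = (24.27−14.67) − (20.95−15.29) = 9.60 − 5.66 = 3.94; fold change = 2^-3.94 = 0.065
HSPA6: ΔΔCt = (18.11−14.67) − (19.46−15.29) = 3.44 − 4.17 = -0.73; fold change = 2^0.73 = 1.659
MMP11 has the largest |ΔΔCt| = 4.19.

18.252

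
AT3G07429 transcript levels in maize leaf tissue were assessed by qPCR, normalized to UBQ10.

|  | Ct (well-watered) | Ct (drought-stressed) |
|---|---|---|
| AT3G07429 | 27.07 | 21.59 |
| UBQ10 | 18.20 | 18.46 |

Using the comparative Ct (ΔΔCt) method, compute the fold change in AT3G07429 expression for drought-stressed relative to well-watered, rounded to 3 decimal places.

53.446

ΔCt(well-watered) = 27.070 − 18.200 = 8.870
ΔCt(drought-stressed) = 21.590 − 18.460 = 3.130
ΔΔCt = 3.130 − 8.870 = -5.740
Fold change = 2^(−(-5.740)) = 2^5.740 = 53.4456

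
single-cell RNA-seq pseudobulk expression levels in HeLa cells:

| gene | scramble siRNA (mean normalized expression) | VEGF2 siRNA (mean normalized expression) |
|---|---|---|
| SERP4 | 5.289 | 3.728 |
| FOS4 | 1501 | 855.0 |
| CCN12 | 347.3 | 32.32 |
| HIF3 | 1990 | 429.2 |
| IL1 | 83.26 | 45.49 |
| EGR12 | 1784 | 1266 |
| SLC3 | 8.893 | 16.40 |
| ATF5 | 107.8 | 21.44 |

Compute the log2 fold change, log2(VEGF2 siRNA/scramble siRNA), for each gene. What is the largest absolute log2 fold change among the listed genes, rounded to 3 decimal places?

log2(3.728/5.289) = -0.505  (SERP4)
log2(855.0/1501) = -0.812  (FOS4)
log2(32.32/347.3) = -3.426  (CCN12)
log2(429.2/1990) = -2.213  (HIF3)
log2(45.49/83.26) = -0.872  (IL1)
log2(1266/1784) = -0.495  (EGR12)
log2(16.40/8.893) = 0.883  (SLC3)
log2(21.44/107.8) = -2.330  (ATF5)
The largest magnitude belongs to CCN12.

3.426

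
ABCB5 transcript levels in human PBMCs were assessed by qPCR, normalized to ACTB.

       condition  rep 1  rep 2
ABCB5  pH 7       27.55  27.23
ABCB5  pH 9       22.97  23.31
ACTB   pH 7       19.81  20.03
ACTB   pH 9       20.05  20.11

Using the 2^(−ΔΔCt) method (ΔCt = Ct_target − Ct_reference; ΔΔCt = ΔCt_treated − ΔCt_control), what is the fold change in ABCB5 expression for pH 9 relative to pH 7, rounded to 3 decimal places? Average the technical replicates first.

Mean Ct: ABCB5 pH 7 27.390; ABCB5 pH 9 23.140; ACTB pH 7 19.920; ACTB pH 9 20.080
ΔCt(pH 7) = 27.390 − 19.920 = 7.470
ΔCt(pH 9) = 23.140 − 20.080 = 3.060
ΔΔCt = 3.060 − 7.470 = -4.410
Fold change = 2^(−(-4.410)) = 2^4.410 = 21.2590

21.259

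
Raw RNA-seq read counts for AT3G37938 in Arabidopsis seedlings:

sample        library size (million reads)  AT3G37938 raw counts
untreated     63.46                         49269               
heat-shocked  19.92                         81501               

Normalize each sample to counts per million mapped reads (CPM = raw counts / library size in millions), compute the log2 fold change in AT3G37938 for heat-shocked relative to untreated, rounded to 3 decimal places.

2.398

CPM(untreated) = 49269 / 63.46 = 776.3788
CPM(heat-shocked) = 81501 / 19.92 = 4091.4157
Fold change = 4091.4157 / 776.3788 = 5.26987
log2(5.26987) = 2.3978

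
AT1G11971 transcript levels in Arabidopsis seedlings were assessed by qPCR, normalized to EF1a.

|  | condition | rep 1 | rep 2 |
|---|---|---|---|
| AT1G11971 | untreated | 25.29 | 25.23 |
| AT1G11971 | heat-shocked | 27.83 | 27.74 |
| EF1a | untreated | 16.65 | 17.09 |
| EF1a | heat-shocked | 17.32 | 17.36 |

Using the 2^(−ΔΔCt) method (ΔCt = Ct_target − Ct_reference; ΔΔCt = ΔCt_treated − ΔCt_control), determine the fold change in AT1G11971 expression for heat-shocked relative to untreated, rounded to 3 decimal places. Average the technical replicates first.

Mean Ct: AT1G11971 untreated 25.260; AT1G11971 heat-shocked 27.785; EF1a untreated 16.870; EF1a heat-shocked 17.340
ΔCt(untreated) = 25.260 − 16.870 = 8.390
ΔCt(heat-shocked) = 27.785 − 17.340 = 10.445
ΔΔCt = 10.445 − 8.390 = 2.055
Fold change = 2^(−2.055) = 0.2406

0.241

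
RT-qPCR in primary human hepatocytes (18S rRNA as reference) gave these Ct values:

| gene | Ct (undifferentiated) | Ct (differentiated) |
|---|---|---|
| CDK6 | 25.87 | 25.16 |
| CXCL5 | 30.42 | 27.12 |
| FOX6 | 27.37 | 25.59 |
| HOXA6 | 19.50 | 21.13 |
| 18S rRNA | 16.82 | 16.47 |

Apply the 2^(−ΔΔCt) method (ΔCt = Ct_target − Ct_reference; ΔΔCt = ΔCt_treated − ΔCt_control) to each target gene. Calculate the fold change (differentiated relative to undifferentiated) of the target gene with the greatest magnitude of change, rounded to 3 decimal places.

7.727

CDK6: ΔΔCt = (25.16−16.47) − (25.87−16.82) = 8.69 − 9.05 = -0.36; fold change = 2^0.36 = 1.283
CXCL5: ΔΔCt = (27.12−16.47) − (30.42−16.82) = 10.65 − 13.60 = -2.95; fold change = 2^2.95 = 7.727
FOX6: ΔΔCt = (25.59−16.47) − (27.37−16.82) = 9.12 − 10.55 = -1.43; fold change = 2^1.43 = 2.694
HOXA6: ΔΔCt = (21.13−16.47) − (19.50−16.82) = 4.66 − 2.68 = 1.98; fold change = 2^-1.98 = 0.253
CXCL5 has the largest |ΔΔCt| = 2.95.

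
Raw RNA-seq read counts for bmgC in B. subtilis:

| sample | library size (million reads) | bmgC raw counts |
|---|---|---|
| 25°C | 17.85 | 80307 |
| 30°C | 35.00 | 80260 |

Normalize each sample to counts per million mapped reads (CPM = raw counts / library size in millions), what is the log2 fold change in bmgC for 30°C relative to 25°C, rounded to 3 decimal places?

-0.972

CPM(25°C) = 80307 / 17.85 = 4498.9916
CPM(30°C) = 80260 / 35.00 = 2293.1429
Fold change = 2293.1429 / 4498.9916 = 0.50970
log2(0.50970) = -0.9723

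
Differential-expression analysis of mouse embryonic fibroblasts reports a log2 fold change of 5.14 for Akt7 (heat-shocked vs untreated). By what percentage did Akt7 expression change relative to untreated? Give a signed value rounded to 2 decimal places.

Fold change = 2^(5.14) = 35.2610
Percent change = (FC − 1) × 100% = (35.2610 − 1) × 100 = 3426.10%

3426.10%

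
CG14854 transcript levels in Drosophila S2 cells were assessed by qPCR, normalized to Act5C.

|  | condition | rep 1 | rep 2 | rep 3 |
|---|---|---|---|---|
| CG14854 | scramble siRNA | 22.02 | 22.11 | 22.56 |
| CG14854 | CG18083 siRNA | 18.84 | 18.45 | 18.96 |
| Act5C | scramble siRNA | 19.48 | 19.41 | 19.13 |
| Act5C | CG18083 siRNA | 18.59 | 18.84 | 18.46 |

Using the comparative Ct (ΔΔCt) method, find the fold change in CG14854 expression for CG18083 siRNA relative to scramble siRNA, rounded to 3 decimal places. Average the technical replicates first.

Mean Ct: CG14854 scramble siRNA 22.230; CG14854 CG18083 siRNA 18.750; Act5C scramble siRNA 19.340; Act5C CG18083 siRNA 18.630
ΔCt(scramble siRNA) = 22.230 − 19.340 = 2.890
ΔCt(CG18083 siRNA) = 18.750 − 18.630 = 0.120
ΔΔCt = 0.120 − 2.890 = -2.770
Fold change = 2^(−(-2.770)) = 2^2.770 = 6.8211

6.821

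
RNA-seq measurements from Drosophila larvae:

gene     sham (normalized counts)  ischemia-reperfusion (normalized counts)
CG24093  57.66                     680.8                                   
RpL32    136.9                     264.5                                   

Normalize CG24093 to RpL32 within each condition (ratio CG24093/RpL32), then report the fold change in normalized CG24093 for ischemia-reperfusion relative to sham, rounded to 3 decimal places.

6.111

CG24093/RpL32 (sham) = 57.66 / 136.9 = 0.42118
CG24093/RpL32 (ischemia-reperfusion) = 680.8 / 264.5 = 2.5739
Fold change = 2.5739 / 0.42118 = 6.1111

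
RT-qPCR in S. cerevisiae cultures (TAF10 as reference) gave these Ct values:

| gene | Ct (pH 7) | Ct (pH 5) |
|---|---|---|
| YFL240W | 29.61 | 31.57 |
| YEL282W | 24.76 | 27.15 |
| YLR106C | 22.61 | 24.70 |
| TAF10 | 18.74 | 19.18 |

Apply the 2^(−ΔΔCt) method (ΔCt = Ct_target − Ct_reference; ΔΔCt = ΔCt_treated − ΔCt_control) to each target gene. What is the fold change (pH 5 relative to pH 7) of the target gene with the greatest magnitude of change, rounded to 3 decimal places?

0.259

YFL240W: ΔΔCt = (31.57−19.18) − (29.61−18.74) = 12.39 − 10.87 = 1.52; fold change = 2^-1.52 = 0.349
YEL282W: ΔΔCt = (27.15−19.18) − (24.76−18.74) = 7.97 − 6.02 = 1.95; fold change = 2^-1.95 = 0.259
YLR106C: ΔΔCt = (24.70−19.18) − (22.61−18.74) = 5.52 − 3.87 = 1.65; fold change = 2^-1.65 = 0.319
YEL282W has the largest |ΔΔCt| = 1.95.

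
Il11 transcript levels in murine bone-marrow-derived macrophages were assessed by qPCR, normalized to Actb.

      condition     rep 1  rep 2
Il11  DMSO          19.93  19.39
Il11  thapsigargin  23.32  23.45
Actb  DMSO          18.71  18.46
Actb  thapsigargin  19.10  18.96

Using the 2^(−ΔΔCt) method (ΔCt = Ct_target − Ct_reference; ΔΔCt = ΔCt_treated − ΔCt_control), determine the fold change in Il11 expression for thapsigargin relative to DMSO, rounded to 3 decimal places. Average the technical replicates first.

Mean Ct: Il11 DMSO 19.660; Il11 thapsigargin 23.385; Actb DMSO 18.585; Actb thapsigargin 19.030
ΔCt(DMSO) = 19.660 − 18.585 = 1.075
ΔCt(thapsigargin) = 23.385 − 19.030 = 4.355
ΔΔCt = 4.355 − 1.075 = 3.280
Fold change = 2^(−3.280) = 0.1029

0.103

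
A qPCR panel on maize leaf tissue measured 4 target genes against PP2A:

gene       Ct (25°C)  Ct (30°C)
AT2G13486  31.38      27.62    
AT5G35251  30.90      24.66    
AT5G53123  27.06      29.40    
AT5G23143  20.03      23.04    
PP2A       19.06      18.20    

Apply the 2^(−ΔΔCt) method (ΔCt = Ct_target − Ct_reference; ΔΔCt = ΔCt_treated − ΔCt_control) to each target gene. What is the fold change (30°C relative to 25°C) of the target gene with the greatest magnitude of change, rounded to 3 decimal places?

41.643

AT2G13486: ΔΔCt = (27.62−18.20) − (31.38−19.06) = 9.42 − 12.32 = -2.90; fold change = 2^2.90 = 7.464
AT5G35251: ΔΔCt = (24.66−18.20) − (30.90−19.06) = 6.46 − 11.84 = -5.38; fold change = 2^5.38 = 41.643
AT5G53123: ΔΔCt = (29.40−18.20) − (27.06−19.06) = 11.20 − 8.00 = 3.20; fold change = 2^-3.20 = 0.109
AT5G23143: ΔΔCt = (23.04−18.20) − (20.03−19.06) = 4.84 − 0.97 = 3.87; fold change = 2^-3.87 = 0.068
AT5G35251 has the largest |ΔΔCt| = 5.38.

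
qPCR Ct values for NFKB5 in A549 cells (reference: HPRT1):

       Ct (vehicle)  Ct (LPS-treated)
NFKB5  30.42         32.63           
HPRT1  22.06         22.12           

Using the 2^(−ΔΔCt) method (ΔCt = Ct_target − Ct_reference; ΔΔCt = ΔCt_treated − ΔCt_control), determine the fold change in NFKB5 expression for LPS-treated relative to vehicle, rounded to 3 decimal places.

0.225

ΔCt(vehicle) = 30.420 − 22.060 = 8.360
ΔCt(LPS-treated) = 32.630 − 22.120 = 10.510
ΔΔCt = 10.510 − 8.360 = 2.150
Fold change = 2^(−2.150) = 0.2253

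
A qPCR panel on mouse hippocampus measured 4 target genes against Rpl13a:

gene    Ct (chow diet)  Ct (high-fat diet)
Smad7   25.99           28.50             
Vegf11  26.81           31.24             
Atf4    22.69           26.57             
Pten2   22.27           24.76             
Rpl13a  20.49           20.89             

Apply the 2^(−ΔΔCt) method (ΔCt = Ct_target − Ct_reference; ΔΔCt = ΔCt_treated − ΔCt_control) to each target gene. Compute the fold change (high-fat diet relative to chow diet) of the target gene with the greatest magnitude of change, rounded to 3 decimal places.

Smad7: ΔΔCt = (28.50−20.89) − (25.99−20.49) = 7.61 − 5.50 = 2.11; fold change = 2^-2.11 = 0.232
Vegf11: ΔΔCt = (31.24−20.89) − (26.81−20.49) = 10.35 − 6.32 = 4.03; fold change = 2^-4.03 = 0.061
Atf4: ΔΔCt = (26.57−20.89) − (22.69−20.49) = 5.68 − 2.20 = 3.48; fold change = 2^-3.48 = 0.090
Pten2: ΔΔCt = (24.76−20.89) − (22.27−20.49) = 3.87 − 1.78 = 2.09; fold change = 2^-2.09 = 0.235
Vegf11 has the largest |ΔΔCt| = 4.03.

0.061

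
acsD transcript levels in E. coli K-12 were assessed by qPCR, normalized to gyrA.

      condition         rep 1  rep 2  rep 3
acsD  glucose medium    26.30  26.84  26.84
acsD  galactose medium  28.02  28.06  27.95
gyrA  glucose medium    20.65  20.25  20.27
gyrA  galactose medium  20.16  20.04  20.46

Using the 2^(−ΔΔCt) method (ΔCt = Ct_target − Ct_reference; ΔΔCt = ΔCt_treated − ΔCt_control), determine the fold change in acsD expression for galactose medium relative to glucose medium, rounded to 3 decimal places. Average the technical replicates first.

Mean Ct: acsD glucose medium 26.660; acsD galactose medium 28.010; gyrA glucose medium 20.390; gyrA galactose medium 20.220
ΔCt(glucose medium) = 26.660 − 20.390 = 6.270
ΔCt(galactose medium) = 28.010 − 20.220 = 7.790
ΔΔCt = 7.790 − 6.270 = 1.520
Fold change = 2^(−1.520) = 0.3487

0.349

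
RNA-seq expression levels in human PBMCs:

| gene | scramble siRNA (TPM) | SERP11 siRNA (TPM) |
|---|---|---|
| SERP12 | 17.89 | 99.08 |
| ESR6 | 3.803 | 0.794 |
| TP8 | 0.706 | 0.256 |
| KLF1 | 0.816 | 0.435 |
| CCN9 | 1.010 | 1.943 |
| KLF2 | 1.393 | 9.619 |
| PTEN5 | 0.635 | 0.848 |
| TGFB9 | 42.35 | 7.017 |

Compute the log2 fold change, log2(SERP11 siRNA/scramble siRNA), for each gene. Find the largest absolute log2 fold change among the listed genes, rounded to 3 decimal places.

2.788

log2(99.08/17.89) = 2.469  (SERP12)
log2(0.794/3.803) = -2.260  (ESR6)
log2(0.256/0.706) = -1.464  (TP8)
log2(0.435/0.816) = -0.908  (KLF1)
log2(1.943/1.010) = 0.944  (CCN9)
log2(9.619/1.393) = 2.788  (KLF2)
log2(0.848/0.635) = 0.417  (PTEN5)
log2(7.017/42.35) = -2.593  (TGFB9)
The largest magnitude belongs to KLF2.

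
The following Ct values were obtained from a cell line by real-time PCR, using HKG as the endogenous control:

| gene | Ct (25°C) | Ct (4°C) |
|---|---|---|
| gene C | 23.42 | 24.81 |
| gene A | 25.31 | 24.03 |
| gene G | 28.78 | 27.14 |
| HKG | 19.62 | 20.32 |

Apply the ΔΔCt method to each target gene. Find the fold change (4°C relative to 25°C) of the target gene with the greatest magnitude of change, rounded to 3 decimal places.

5.063

gene C: ΔΔCt = (24.81−20.32) − (23.42−19.62) = 4.49 − 3.80 = 0.69; fold change = 2^-0.69 = 0.620
gene A: ΔΔCt = (24.03−20.32) − (25.31−19.62) = 3.71 − 5.69 = -1.98; fold change = 2^1.98 = 3.945
gene G: ΔΔCt = (27.14−20.32) − (28.78−19.62) = 6.82 − 9.16 = -2.34; fold change = 2^2.34 = 5.063
gene G has the largest |ΔΔCt| = 2.34.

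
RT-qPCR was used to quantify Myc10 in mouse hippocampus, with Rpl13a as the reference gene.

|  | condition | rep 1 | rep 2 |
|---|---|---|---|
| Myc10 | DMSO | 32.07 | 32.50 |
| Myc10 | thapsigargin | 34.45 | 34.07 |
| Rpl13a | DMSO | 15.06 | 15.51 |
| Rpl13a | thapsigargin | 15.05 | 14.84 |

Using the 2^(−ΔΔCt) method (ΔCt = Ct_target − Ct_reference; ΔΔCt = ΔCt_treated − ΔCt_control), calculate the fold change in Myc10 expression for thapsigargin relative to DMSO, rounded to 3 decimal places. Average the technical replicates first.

Mean Ct: Myc10 DMSO 32.285; Myc10 thapsigargin 34.260; Rpl13a DMSO 15.285; Rpl13a thapsigargin 14.945
ΔCt(DMSO) = 32.285 − 15.285 = 17.000
ΔCt(thapsigargin) = 34.260 − 14.945 = 19.315
ΔΔCt = 19.315 − 17.000 = 2.315
Fold change = 2^(−2.315) = 0.2010

0.201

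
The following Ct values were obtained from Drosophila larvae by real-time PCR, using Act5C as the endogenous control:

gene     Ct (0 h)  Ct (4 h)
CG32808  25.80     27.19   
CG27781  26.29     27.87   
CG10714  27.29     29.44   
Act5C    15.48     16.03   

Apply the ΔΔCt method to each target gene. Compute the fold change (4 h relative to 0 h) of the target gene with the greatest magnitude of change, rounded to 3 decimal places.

0.330

CG32808: ΔΔCt = (27.19−16.03) − (25.80−15.48) = 11.16 − 10.32 = 0.84; fold change = 2^-0.84 = 0.559
CG27781: ΔΔCt = (27.87−16.03) − (26.29−15.48) = 11.84 − 10.81 = 1.03; fold change = 2^-1.03 = 0.490
CG10714: ΔΔCt = (29.44−16.03) − (27.29−15.48) = 13.41 − 11.81 = 1.60; fold change = 2^-1.60 = 0.330
CG10714 has the largest |ΔΔCt| = 1.60.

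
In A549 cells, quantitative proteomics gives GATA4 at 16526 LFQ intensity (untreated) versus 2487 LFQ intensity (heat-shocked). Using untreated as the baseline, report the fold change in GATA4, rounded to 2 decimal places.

Fold change = 2487 / 16526 = 0.150
GATA4 is downregulated.

0.15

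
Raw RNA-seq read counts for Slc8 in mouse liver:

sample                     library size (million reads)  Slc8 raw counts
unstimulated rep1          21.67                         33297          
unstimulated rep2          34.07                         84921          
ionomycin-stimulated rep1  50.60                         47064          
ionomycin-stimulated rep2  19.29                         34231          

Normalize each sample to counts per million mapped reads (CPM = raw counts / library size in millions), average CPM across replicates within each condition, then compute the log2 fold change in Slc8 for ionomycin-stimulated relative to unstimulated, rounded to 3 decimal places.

CPM(unstimulated rep1) = 33297 / 21.67 = 1536.5482
CPM(unstimulated rep2) = 84921 / 34.07 = 2492.5448
CPM(ionomycin-stimulated rep1) = 47064 / 50.60 = 930.1186
CPM(ionomycin-stimulated rep2) = 34231 / 19.29 = 1774.5464
mean CPM(unstimulated) = 2014.5465; mean CPM(ionomycin-stimulated) = 1352.3325
Fold change = 1352.3325 / 2014.5465 = 0.67128
log2(0.67128) = -0.5750

-0.575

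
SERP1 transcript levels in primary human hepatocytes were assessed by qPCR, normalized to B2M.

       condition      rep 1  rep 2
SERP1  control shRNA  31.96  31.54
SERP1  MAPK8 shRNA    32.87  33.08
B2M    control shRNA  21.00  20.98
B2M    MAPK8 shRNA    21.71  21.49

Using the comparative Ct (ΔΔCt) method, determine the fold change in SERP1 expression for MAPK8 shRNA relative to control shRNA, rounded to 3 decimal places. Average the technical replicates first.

Mean Ct: SERP1 control shRNA 31.750; SERP1 MAPK8 shRNA 32.975; B2M control shRNA 20.990; B2M MAPK8 shRNA 21.600
ΔCt(control shRNA) = 31.750 − 20.990 = 10.760
ΔCt(MAPK8 shRNA) = 32.975 − 21.600 = 11.375
ΔΔCt = 11.375 − 10.760 = 0.615
Fold change = 2^(−0.615) = 0.6529

0.653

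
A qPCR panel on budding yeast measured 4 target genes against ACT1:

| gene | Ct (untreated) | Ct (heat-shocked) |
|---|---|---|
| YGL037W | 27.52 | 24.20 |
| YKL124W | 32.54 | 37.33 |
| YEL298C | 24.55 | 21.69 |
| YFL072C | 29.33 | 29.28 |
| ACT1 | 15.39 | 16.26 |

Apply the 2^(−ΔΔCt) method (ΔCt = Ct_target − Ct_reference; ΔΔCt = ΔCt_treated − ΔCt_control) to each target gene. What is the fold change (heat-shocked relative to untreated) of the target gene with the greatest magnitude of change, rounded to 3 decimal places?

18.252

YGL037W: ΔΔCt = (24.20−16.26) − (27.52−15.39) = 7.94 − 12.13 = -4.19; fold change = 2^4.19 = 18.252
YKL124W: ΔΔCt = (37.33−16.26) − (32.54−15.39) = 21.07 − 17.15 = 3.92; fold change = 2^-3.92 = 0.066
YEL298C: ΔΔCt = (21.69−16.26) − (24.55−15.39) = 5.43 − 9.16 = -3.73; fold change = 2^3.73 = 13.269
YFL072C: ΔΔCt = (29.28−16.26) − (29.33−15.39) = 13.02 − 13.94 = -0.92; fold change = 2^0.92 = 1.892
YGL037W has the largest |ΔΔCt| = 4.19.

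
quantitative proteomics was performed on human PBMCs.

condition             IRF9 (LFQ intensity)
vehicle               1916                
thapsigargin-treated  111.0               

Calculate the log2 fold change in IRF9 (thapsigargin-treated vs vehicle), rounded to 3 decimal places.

Fold change = 111.0 / 1916 = 0.0579
log2(0.0579) = -4.1095

-4.109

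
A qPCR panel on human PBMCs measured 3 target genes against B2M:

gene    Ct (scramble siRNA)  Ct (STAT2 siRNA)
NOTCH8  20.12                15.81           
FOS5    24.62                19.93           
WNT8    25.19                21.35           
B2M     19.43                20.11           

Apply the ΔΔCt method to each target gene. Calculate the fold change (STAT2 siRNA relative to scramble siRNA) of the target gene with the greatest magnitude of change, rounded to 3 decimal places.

NOTCH8: ΔΔCt = (15.81−20.11) − (20.12−19.43) = -4.30 − 0.69 = -4.99; fold change = 2^4.99 = 31.779
FOS5: ΔΔCt = (19.93−20.11) − (24.62−19.43) = -0.18 − 5.19 = -5.37; fold change = 2^5.37 = 41.355
WNT8: ΔΔCt = (21.35−20.11) − (25.19−19.43) = 1.24 − 5.76 = -4.52; fold change = 2^4.52 = 22.943
FOS5 has the largest |ΔΔCt| = 5.37.

41.355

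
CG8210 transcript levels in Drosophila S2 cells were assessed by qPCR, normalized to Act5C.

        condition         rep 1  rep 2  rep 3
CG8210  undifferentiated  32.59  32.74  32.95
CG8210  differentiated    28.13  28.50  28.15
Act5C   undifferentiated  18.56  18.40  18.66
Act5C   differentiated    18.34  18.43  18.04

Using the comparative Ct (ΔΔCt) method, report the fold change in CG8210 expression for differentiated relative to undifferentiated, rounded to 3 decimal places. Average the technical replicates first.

18.765

Mean Ct: CG8210 undifferentiated 32.760; CG8210 differentiated 28.260; Act5C undifferentiated 18.540; Act5C differentiated 18.270
ΔCt(undifferentiated) = 32.760 − 18.540 = 14.220
ΔCt(differentiated) = 28.260 − 18.270 = 9.990
ΔΔCt = 9.990 − 14.220 = -4.230
Fold change = 2^(−(-4.230)) = 2^4.230 = 18.7654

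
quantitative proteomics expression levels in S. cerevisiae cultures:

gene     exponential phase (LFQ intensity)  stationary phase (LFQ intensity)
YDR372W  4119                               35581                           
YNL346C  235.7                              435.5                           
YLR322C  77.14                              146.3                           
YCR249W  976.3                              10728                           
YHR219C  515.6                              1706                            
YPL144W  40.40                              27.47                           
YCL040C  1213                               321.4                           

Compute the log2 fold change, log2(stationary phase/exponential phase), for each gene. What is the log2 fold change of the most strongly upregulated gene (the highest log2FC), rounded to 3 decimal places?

log2(35581/4119) = 3.111  (YDR372W)
log2(435.5/235.7) = 0.886  (YNL346C)
log2(146.3/77.14) = 0.923  (YLR322C)
log2(10728/976.3) = 3.458  (YCR249W)
log2(1706/515.6) = 1.726  (YHR219C)
log2(27.47/40.40) = -0.556  (YPL144W)
log2(321.4/1213) = -1.916  (YCL040C)
YCR249W is most strongly upregulated.

3.458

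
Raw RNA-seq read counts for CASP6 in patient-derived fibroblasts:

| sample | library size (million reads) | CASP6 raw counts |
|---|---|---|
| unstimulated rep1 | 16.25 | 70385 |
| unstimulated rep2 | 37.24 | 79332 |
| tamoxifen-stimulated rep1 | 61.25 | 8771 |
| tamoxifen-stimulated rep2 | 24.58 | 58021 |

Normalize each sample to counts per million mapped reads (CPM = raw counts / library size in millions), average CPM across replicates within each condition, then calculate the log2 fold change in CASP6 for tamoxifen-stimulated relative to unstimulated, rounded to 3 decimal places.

CPM(unstimulated rep1) = 70385 / 16.25 = 4331.3846
CPM(unstimulated rep2) = 79332 / 37.24 = 2130.2900
CPM(tamoxifen-stimulated rep1) = 8771 / 61.25 = 143.2000
CPM(tamoxifen-stimulated rep2) = 58021 / 24.58 = 2360.4963
mean CPM(unstimulated) = 3230.8373; mean CPM(tamoxifen-stimulated) = 1251.8482
Fold change = 1251.8482 / 3230.8373 = 0.38747
log2(0.38747) = -1.3678

-1.368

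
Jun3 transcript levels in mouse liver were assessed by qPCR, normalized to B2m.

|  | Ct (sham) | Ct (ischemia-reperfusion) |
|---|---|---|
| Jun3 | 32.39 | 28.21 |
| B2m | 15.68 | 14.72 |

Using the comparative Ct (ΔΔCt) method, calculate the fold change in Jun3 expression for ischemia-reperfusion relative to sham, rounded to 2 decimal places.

ΔCt(sham) = 32.390 − 15.680 = 16.710
ΔCt(ischemia-reperfusion) = 28.210 − 14.720 = 13.490
ΔΔCt = 13.490 − 16.710 = -3.220
Fold change = 2^(−(-3.220)) = 2^3.220 = 9.318

9.32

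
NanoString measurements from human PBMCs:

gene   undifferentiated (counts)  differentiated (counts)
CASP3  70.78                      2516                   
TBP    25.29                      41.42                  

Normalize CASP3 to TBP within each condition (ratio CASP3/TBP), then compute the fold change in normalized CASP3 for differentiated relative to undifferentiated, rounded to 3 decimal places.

21.704

CASP3/TBP (undifferentiated) = 70.78 / 25.29 = 2.7987
CASP3/TBP (differentiated) = 2516 / 41.42 = 60.744
Fold change = 60.744 / 2.7987 = 21.7040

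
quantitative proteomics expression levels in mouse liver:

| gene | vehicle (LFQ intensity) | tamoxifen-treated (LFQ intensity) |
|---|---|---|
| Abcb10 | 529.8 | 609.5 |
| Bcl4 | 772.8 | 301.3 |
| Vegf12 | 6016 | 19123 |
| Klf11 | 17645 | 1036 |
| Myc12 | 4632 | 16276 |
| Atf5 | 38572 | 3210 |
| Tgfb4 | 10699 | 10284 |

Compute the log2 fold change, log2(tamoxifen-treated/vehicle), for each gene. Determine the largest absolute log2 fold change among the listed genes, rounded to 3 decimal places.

log2(609.5/529.8) = 0.202  (Abcb10)
log2(301.3/772.8) = -1.359  (Bcl4)
log2(19123/6016) = 1.668  (Vegf12)
log2(1036/17645) = -4.090  (Klf11)
log2(16276/4632) = 1.813  (Myc12)
log2(3210/38572) = -3.587  (Atf5)
log2(10284/10699) = -0.057  (Tgfb4)
The largest magnitude belongs to Klf11.

4.090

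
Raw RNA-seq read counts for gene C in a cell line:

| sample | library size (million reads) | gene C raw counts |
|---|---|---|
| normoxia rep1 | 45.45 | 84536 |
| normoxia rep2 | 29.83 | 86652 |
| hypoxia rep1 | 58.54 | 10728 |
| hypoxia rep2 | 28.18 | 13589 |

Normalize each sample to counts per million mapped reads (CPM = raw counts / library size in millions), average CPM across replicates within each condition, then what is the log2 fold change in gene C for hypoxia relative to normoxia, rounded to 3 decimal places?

CPM(normoxia rep1) = 84536 / 45.45 = 1859.9780
CPM(normoxia rep2) = 86652 / 29.83 = 2904.8609
CPM(hypoxia rep1) = 10728 / 58.54 = 183.2593
CPM(hypoxia rep2) = 13589 / 28.18 = 482.2214
mean CPM(normoxia) = 2382.4194; mean CPM(hypoxia) = 332.7404
Fold change = 332.7404 / 2382.4194 = 0.13966
log2(0.13966) = -2.8400

-2.840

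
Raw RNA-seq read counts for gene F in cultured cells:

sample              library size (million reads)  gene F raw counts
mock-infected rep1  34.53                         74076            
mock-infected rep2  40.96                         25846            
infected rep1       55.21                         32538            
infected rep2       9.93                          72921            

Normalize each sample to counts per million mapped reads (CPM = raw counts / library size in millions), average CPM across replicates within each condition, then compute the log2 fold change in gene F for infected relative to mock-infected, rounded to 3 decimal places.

1.515

CPM(mock-infected rep1) = 74076 / 34.53 = 2145.2650
CPM(mock-infected rep2) = 25846 / 40.96 = 631.0059
CPM(infected rep1) = 32538 / 55.21 = 589.3498
CPM(infected rep2) = 72921 / 9.93 = 7343.5045
mean CPM(mock-infected) = 1388.1354; mean CPM(infected) = 3966.4271
Fold change = 3966.4271 / 1388.1354 = 2.85738
log2(2.85738) = 1.5147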